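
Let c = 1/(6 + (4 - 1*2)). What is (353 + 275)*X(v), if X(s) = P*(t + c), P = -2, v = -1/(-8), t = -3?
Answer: 3611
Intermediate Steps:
c = ⅛ (c = 1/(6 + (4 - 2)) = 1/(6 + 2) = 1/8 = ⅛ ≈ 0.12500)
v = ⅛ (v = -1*(-⅛) = ⅛ ≈ 0.12500)
X(s) = 23/4 (X(s) = -2*(-3 + ⅛) = -2*(-23/8) = 23/4)
(353 + 275)*X(v) = (353 + 275)*(23/4) = 628*(23/4) = 3611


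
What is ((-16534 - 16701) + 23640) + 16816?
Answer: 7221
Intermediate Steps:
((-16534 - 16701) + 23640) + 16816 = (-33235 + 23640) + 16816 = -9595 + 16816 = 7221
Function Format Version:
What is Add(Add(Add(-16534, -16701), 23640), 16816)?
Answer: 7221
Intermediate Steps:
Add(Add(Add(-16534, -16701), 23640), 16816) = Add(Add(-33235, 23640), 16816) = Add(-9595, 16816) = 7221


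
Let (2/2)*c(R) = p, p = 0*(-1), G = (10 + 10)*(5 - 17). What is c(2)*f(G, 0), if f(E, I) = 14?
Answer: 0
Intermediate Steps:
G = -240 (G = 20*(-12) = -240)
p = 0
c(R) = 0
c(2)*f(G, 0) = 0*14 = 0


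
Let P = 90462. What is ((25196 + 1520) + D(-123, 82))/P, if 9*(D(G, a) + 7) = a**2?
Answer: 247105/814158 ≈ 0.30351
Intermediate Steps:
D(G, a) = -7 + a**2/9
((25196 + 1520) + D(-123, 82))/P = ((25196 + 1520) + (-7 + (1/9)*82**2))/90462 = (26716 + (-7 + (1/9)*6724))*(1/90462) = (26716 + (-7 + 6724/9))*(1/90462) = (26716 + 6661/9)*(1/90462) = (247105/9)*(1/90462) = 247105/814158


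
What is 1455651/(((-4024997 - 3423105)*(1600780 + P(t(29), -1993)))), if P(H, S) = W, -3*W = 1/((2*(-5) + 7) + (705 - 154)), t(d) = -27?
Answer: -1196545122/9800519171754269 ≈ -1.2209e-7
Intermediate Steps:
W = -1/1644 (W = -1/(3*((2*(-5) + 7) + (705 - 154))) = -1/(3*((-10 + 7) + 551)) = -1/(3*(-3 + 551)) = -⅓/548 = -⅓*1/548 = -1/1644 ≈ -0.00060827)
P(H, S) = -1/1644
1455651/(((-4024997 - 3423105)*(1600780 + P(t(29), -1993)))) = 1455651/(((-4024997 - 3423105)*(1600780 - 1/1644))) = 1455651/((-7448102*2631682319/1644)) = 1455651/(-9800519171754269/822) = 1455651*(-822/9800519171754269) = -1196545122/9800519171754269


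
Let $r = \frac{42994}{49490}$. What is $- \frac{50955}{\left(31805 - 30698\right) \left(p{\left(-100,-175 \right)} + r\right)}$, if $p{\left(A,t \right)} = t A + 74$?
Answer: $- \frac{60041975}{22924922409} \approx -0.0026191$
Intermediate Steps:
$r = \frac{3071}{3535}$ ($r = 42994 \cdot \frac{1}{49490} = \frac{3071}{3535} \approx 0.86874$)
$p{\left(A,t \right)} = 74 + A t$ ($p{\left(A,t \right)} = A t + 74 = 74 + A t$)
$- \frac{50955}{\left(31805 - 30698\right) \left(p{\left(-100,-175 \right)} + r\right)} = - \frac{50955}{\left(31805 - 30698\right) \left(\left(74 - -17500\right) + \frac{3071}{3535}\right)} = - \frac{50955}{1107 \left(\left(74 + 17500\right) + \frac{3071}{3535}\right)} = - \frac{50955}{1107 \left(17574 + \frac{3071}{3535}\right)} = - \frac{50955}{1107 \cdot \frac{62127161}{3535}} = - \frac{50955}{\frac{68774767227}{3535}} = \left(-50955\right) \frac{3535}{68774767227} = - \frac{60041975}{22924922409}$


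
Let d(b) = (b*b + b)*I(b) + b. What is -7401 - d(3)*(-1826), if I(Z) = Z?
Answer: 63813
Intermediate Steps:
d(b) = b + b*(b + b**2) (d(b) = (b*b + b)*b + b = (b**2 + b)*b + b = (b + b**2)*b + b = b*(b + b**2) + b = b + b*(b + b**2))
-7401 - d(3)*(-1826) = -7401 - 3*(1 + 3 + 3**2)*(-1826) = -7401 - 3*(1 + 3 + 9)*(-1826) = -7401 - 3*13*(-1826) = -7401 - 39*(-1826) = -7401 - 1*(-71214) = -7401 + 71214 = 63813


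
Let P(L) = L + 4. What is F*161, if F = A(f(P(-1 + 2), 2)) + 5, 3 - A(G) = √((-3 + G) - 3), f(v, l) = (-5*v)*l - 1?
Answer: 1288 - 161*I*√57 ≈ 1288.0 - 1215.5*I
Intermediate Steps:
P(L) = 4 + L
f(v, l) = -1 - 5*l*v (f(v, l) = -5*l*v - 1 = -1 - 5*l*v)
A(G) = 3 - √(-6 + G) (A(G) = 3 - √((-3 + G) - 3) = 3 - √(-6 + G))
F = 8 - I*√57 (F = (3 - √(-6 + (-1 - 5*2*(4 + (-1 + 2))))) + 5 = (3 - √(-6 + (-1 - 5*2*(4 + 1)))) + 5 = (3 - √(-6 + (-1 - 5*2*5))) + 5 = (3 - √(-6 + (-1 - 50))) + 5 = (3 - √(-6 - 51)) + 5 = (3 - √(-57)) + 5 = (3 - I*√57) + 5 = 8 - I*√57 ≈ 8.0 - 7.5498*I)
F*161 = (8 - I*√57)*161 = 1288 - 161*I*√57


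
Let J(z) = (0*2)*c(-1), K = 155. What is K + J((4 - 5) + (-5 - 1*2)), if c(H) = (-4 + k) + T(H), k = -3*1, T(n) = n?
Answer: 155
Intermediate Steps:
k = -3
c(H) = -7 + H (c(H) = (-4 - 3) + H = -7 + H)
J(z) = 0 (J(z) = (0*2)*(-7 - 1) = 0*(-8) = 0)
K + J((4 - 5) + (-5 - 1*2)) = 155 + 0 = 155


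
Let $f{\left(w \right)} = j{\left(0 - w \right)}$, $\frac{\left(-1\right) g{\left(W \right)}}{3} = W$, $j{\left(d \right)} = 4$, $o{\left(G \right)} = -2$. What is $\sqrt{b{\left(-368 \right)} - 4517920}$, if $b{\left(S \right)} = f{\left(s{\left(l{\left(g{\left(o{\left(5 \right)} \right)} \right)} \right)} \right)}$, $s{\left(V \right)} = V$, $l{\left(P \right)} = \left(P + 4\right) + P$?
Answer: $2 i \sqrt{1129479} \approx 2125.5 i$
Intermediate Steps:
$g{\left(W \right)} = - 3 W$
$l{\left(P \right)} = 4 + 2 P$ ($l{\left(P \right)} = \left(4 + P\right) + P = 4 + 2 P$)
$f{\left(w \right)} = 4$
$b{\left(S \right)} = 4$
$\sqrt{b{\left(-368 \right)} - 4517920} = \sqrt{4 - 4517920} = \sqrt{-4517916} = 2 i \sqrt{1129479}$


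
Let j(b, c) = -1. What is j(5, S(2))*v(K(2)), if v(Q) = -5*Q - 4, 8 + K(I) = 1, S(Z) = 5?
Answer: -31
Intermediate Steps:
K(I) = -7 (K(I) = -8 + 1 = -7)
v(Q) = -4 - 5*Q
j(5, S(2))*v(K(2)) = -(-4 - 5*(-7)) = -(-4 + 35) = -1*31 = -31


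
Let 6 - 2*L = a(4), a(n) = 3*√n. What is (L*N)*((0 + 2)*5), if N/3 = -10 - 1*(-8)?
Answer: 0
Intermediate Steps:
L = 0 (L = 3 - 3*√4/2 = 3 - 3*2/2 = 3 - ½*6 = 3 - 3 = 0)
N = -6 (N = 3*(-10 - 1*(-8)) = 3*(-10 + 8) = 3*(-2) = -6)
(L*N)*((0 + 2)*5) = (0*(-6))*((0 + 2)*5) = 0*(2*5) = 0*10 = 0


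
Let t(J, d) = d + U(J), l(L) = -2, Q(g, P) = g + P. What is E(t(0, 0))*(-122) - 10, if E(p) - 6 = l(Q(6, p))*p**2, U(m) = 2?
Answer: 234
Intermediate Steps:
Q(g, P) = P + g
t(J, d) = 2 + d (t(J, d) = d + 2 = 2 + d)
E(p) = 6 - 2*p**2
E(t(0, 0))*(-122) - 10 = (6 - 2*(2 + 0)**2)*(-122) - 10 = (6 - 2*2**2)*(-122) - 10 = (6 - 2*4)*(-122) - 10 = (6 - 8)*(-122) - 10 = -2*(-122) - 10 = 244 - 10 = 234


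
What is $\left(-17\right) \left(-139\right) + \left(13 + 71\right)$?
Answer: $2447$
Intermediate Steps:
$\left(-17\right) \left(-139\right) + \left(13 + 71\right) = 2363 + 84 = 2447$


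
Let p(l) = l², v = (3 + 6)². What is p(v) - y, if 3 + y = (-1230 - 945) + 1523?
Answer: 7216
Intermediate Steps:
v = 81 (v = 9² = 81)
y = -655 (y = -3 + ((-1230 - 945) + 1523) = -3 + (-2175 + 1523) = -3 - 652 = -655)
p(v) - y = 81² - 1*(-655) = 6561 + 655 = 7216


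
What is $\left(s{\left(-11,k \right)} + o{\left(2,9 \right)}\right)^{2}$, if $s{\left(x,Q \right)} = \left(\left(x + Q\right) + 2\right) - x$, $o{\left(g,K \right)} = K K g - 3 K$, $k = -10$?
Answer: $16129$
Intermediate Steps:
$o{\left(g,K \right)} = - 3 K + g K^{2}$ ($o{\left(g,K \right)} = K^{2} g - 3 K = g K^{2} - 3 K = - 3 K + g K^{2}$)
$s{\left(x,Q \right)} = 2 + Q$ ($s{\left(x,Q \right)} = \left(\left(Q + x\right) + 2\right) - x = \left(2 + Q + x\right) - x = 2 + Q$)
$\left(s{\left(-11,k \right)} + o{\left(2,9 \right)}\right)^{2} = \left(\left(2 - 10\right) + 9 \left(-3 + 9 \cdot 2\right)\right)^{2} = \left(-8 + 9 \left(-3 + 18\right)\right)^{2} = \left(-8 + 9 \cdot 15\right)^{2} = \left(-8 + 135\right)^{2} = 127^{2} = 16129$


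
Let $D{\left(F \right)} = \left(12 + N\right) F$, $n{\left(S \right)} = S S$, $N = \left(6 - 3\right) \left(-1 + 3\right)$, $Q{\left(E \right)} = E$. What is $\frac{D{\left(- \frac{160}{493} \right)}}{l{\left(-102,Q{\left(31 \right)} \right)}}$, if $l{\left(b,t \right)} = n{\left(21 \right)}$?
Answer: $- \frac{320}{24157} \approx -0.013247$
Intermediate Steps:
$N = 6$ ($N = 3 \cdot 2 = 6$)
$n{\left(S \right)} = S^{2}$
$l{\left(b,t \right)} = 441$ ($l{\left(b,t \right)} = 21^{2} = 441$)
$D{\left(F \right)} = 18 F$ ($D{\left(F \right)} = \left(12 + 6\right) F = 18 F$)
$\frac{D{\left(- \frac{160}{493} \right)}}{l{\left(-102,Q{\left(31 \right)} \right)}} = \frac{18 \left(- \frac{160}{493}\right)}{441} = 18 \left(\left(-160\right) \frac{1}{493}\right) \frac{1}{441} = 18 \left(- \frac{160}{493}\right) \frac{1}{441} = \left(- \frac{2880}{493}\right) \frac{1}{441} = - \frac{320}{24157}$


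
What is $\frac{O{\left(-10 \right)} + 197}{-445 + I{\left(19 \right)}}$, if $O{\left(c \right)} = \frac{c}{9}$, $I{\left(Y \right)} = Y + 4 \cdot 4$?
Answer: $- \frac{43}{90} \approx -0.47778$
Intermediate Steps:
$I{\left(Y \right)} = 16 + Y$ ($I{\left(Y \right)} = Y + 16 = 16 + Y$)
$O{\left(c \right)} = \frac{c}{9}$ ($O{\left(c \right)} = c \frac{1}{9} = \frac{c}{9}$)
$\frac{O{\left(-10 \right)} + 197}{-445 + I{\left(19 \right)}} = \frac{\frac{1}{9} \left(-10\right) + 197}{-445 + \left(16 + 19\right)} = \frac{- \frac{10}{9} + 197}{-445 + 35} = \frac{1763}{9 \left(-410\right)} = \frac{1763}{9} \left(- \frac{1}{410}\right) = - \frac{43}{90}$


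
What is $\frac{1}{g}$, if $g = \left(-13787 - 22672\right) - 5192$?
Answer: $- \frac{1}{41651} \approx -2.4009 \cdot 10^{-5}$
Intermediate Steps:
$g = -41651$ ($g = \left(-13787 - 22672\right) - 5192 = -36459 - 5192 = -41651$)
$\frac{1}{g} = \frac{1}{-41651} = - \frac{1}{41651}$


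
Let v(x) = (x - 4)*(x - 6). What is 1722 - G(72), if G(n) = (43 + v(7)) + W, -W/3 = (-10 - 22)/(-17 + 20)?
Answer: 1644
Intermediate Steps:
W = 32 (W = -3*(-10 - 22)/(-17 + 20) = -(-96)/3 = -3*(-32/3) = 32)
v(x) = (-6 + x)*(-4 + x) (v(x) = (-4 + x)*(-6 + x) = (-6 + x)*(-4 + x))
G(n) = 78 (G(n) = (43 + (24 + 7² - 10*7)) + 32 = (43 + (24 + 49 - 70)) + 32 = (43 + 3) + 32 = 46 + 32 = 78)
1722 - G(72) = 1722 - 1*78 = 1722 - 78 = 1644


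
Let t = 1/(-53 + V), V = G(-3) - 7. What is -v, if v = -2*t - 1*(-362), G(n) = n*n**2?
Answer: -31496/87 ≈ -362.02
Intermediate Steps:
G(n) = n**3
V = -34 (V = (-3)**3 - 7 = -27 - 7 = -34)
t = -1/87 (t = 1/(-53 - 34) = 1/(-87) = -1/87 ≈ -0.011494)
v = 31496/87 (v = -2*(-1/87) - 1*(-362) = 2/87 + 362 = 31496/87 ≈ 362.02)
-v = -1*31496/87 = -31496/87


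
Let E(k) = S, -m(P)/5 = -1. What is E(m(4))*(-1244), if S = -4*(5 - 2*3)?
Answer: -4976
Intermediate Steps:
m(P) = 5 (m(P) = -5*(-1) = 5)
S = 4 (S = -4*(5 - 6) = -4*(-1) = 4)
E(k) = 4
E(m(4))*(-1244) = 4*(-1244) = -4976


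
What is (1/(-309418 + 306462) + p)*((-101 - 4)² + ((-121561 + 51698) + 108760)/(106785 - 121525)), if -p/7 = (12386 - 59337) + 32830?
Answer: 47472274535452793/43571440 ≈ 1.0895e+9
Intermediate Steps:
p = 98847 (p = -7*((12386 - 59337) + 32830) = -7*(-46951 + 32830) = -7*(-14121) = 98847)
(1/(-309418 + 306462) + p)*((-101 - 4)² + ((-121561 + 51698) + 108760)/(106785 - 121525)) = (1/(-309418 + 306462) + 98847)*((-101 - 4)² + ((-121561 + 51698) + 108760)/(106785 - 121525)) = (1/(-2956) + 98847)*((-105)² + (-69863 + 108760)/(-14740)) = (-1/2956 + 98847)*(11025 + 38897*(-1/14740)) = 292191731*(11025 - 38897/14740)/2956 = (292191731/2956)*(162469603/14740) = 47472274535452793/43571440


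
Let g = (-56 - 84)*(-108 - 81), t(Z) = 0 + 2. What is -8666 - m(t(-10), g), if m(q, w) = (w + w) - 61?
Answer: -61525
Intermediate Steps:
t(Z) = 2
g = 26460 (g = -140*(-189) = 26460)
m(q, w) = -61 + 2*w (m(q, w) = 2*w - 61 = -61 + 2*w)
-8666 - m(t(-10), g) = -8666 - (-61 + 2*26460) = -8666 - (-61 + 52920) = -8666 - 1*52859 = -8666 - 52859 = -61525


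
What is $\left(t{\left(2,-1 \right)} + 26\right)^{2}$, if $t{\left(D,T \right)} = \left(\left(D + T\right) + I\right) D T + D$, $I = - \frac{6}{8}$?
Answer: $\frac{3025}{4} \approx 756.25$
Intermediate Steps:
$I = - \frac{3}{4}$ ($I = \left(-6\right) \frac{1}{8} = - \frac{3}{4} \approx -0.75$)
$t{\left(D,T \right)} = D + D T \left(- \frac{3}{4} + D + T\right)$ ($t{\left(D,T \right)} = \left(\left(D + T\right) - \frac{3}{4}\right) D T + D = \left(- \frac{3}{4} + D + T\right) D T + D = D \left(- \frac{3}{4} + D + T\right) T + D = D T \left(- \frac{3}{4} + D + T\right) + D = D + D T \left(- \frac{3}{4} + D + T\right)$)
$\left(t{\left(2,-1 \right)} + 26\right)^{2} = \left(\frac{1}{4} \cdot 2 \left(4 - -3 + 4 \left(-1\right)^{2} + 4 \cdot 2 \left(-1\right)\right) + 26\right)^{2} = \left(\frac{1}{4} \cdot 2 \left(4 + 3 + 4 \cdot 1 - 8\right) + 26\right)^{2} = \left(\frac{1}{4} \cdot 2 \left(4 + 3 + 4 - 8\right) + 26\right)^{2} = \left(\frac{1}{4} \cdot 2 \cdot 3 + 26\right)^{2} = \left(\frac{3}{2} + 26\right)^{2} = \left(\frac{55}{2}\right)^{2} = \frac{3025}{4}$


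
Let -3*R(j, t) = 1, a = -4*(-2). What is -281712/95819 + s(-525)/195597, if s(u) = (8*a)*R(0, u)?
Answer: -165312198608/56225726829 ≈ -2.9402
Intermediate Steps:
a = 8
R(j, t) = -1/3 (R(j, t) = -1/3*1 = -1/3)
s(u) = -64/3 (s(u) = (8*8)*(-1/3) = 64*(-1/3) = -64/3)
-281712/95819 + s(-525)/195597 = -281712/95819 - 64/3/195597 = -281712*1/95819 - 64/3*1/195597 = -281712/95819 - 64/586791 = -165312198608/56225726829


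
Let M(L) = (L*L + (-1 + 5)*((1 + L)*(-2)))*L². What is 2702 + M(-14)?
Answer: 61502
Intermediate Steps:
M(L) = L²*(-8 + L² - 8*L) (M(L) = (L² + 4*(-2 - 2*L))*L² = (L² + (-8 - 8*L))*L² = (-8 + L² - 8*L)*L² = L²*(-8 + L² - 8*L))
2702 + M(-14) = 2702 + (-14)²*(-8 + (-14)² - 8*(-14)) = 2702 + 196*(-8 + 196 + 112) = 2702 + 196*300 = 2702 + 58800 = 61502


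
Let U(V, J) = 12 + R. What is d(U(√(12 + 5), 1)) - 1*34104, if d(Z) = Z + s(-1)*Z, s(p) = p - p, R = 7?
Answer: -34085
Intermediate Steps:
U(V, J) = 19 (U(V, J) = 12 + 7 = 19)
s(p) = 0
d(Z) = Z (d(Z) = Z + 0*Z = Z + 0 = Z)
d(U(√(12 + 5), 1)) - 1*34104 = 19 - 1*34104 = 19 - 34104 = -34085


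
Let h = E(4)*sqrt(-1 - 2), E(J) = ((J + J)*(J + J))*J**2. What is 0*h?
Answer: 0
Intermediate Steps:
E(J) = 4*J**4 (E(J) = ((2*J)*(2*J))*J**2 = (4*J**2)*J**2 = 4*J**4)
h = 1024*I*sqrt(3) (h = (4*4**4)*sqrt(-1 - 2) = (4*256)*sqrt(-3) = 1024*(I*sqrt(3)) = 1024*I*sqrt(3) ≈ 1773.6*I)
0*h = 0*(1024*I*sqrt(3)) = 0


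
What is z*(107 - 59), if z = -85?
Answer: -4080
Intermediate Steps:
z*(107 - 59) = -85*(107 - 59) = -85*48 = -4080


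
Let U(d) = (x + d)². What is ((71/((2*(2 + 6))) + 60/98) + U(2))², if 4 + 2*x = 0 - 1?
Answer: 17264025/614656 ≈ 28.087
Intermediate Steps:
x = -5/2 (x = -2 + (0 - 1)/2 = -2 + (½)*(-1) = -2 - ½ = -5/2 ≈ -2.5000)
U(d) = (-5/2 + d)²
((71/((2*(2 + 6))) + 60/98) + U(2))² = ((71/((2*(2 + 6))) + 60/98) + (-5 + 2*2)²/4)² = ((71/((2*8)) + 60*(1/98)) + (-5 + 4)²/4)² = ((71/16 + 30/49) + (¼)*(-1)²)² = ((71*(1/16) + 30/49) + (¼)*1)² = ((71/16 + 30/49) + ¼)² = (3959/784 + ¼)² = (4155/784)² = 17264025/614656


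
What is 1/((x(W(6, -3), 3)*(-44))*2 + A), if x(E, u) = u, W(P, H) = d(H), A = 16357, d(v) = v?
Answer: 1/16093 ≈ 6.2139e-5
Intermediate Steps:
W(P, H) = H
1/((x(W(6, -3), 3)*(-44))*2 + A) = 1/((3*(-44))*2 + 16357) = 1/(-132*2 + 16357) = 1/(-264 + 16357) = 1/16093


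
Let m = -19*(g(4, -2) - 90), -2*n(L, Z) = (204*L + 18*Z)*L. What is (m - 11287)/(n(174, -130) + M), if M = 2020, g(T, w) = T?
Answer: 9653/2882552 ≈ 0.0033488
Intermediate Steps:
n(L, Z) = -L*(18*Z + 204*L)/2 (n(L, Z) = -(204*L + 18*Z)*L/2 = -(18*Z + 204*L)*L/2 = -L*(18*Z + 204*L)/2)
m = 1634 (m = -19*(4 - 90) = -19*(-86) = 1634)
(m - 11287)/(n(174, -130) + M) = (1634 - 11287)/(-3*174*(3*(-130) + 34*174) + 2020) = -9653/(-3*174*(-390 + 5916) + 2020) = -9653/(-3*174*5526 + 2020) = -9653/(-2884572 + 2020) = -9653/(-2882552) = -9653*(-1/2882552) = 9653/2882552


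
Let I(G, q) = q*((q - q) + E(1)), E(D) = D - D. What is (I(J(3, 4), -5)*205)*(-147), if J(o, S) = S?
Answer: 0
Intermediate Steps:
E(D) = 0
I(G, q) = 0 (I(G, q) = q*((q - q) + 0) = q*(0 + 0) = q*0 = 0)
(I(J(3, 4), -5)*205)*(-147) = (0*205)*(-147) = 0*(-147) = 0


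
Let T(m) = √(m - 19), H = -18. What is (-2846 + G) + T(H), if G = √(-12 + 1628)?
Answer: -2846 + 4*√101 + I*√37 ≈ -2805.8 + 6.0828*I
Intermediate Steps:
G = 4*√101 (G = √1616 = 4*√101 ≈ 40.200)
T(m) = √(-19 + m)
(-2846 + G) + T(H) = (-2846 + 4*√101) + √(-19 - 18) = (-2846 + 4*√101) + √(-37) = (-2846 + 4*√101) + I*√37 = -2846 + 4*√101 + I*√37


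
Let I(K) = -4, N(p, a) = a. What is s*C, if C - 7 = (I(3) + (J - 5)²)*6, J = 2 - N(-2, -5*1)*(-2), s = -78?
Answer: -77766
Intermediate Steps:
J = -8 (J = 2 - (-5*1)*(-2) = 2 - (-5)*(-2) = 2 - 1*10 = 2 - 10 = -8)
C = 997 (C = 7 + (-4 + (-8 - 5)²)*6 = 7 + (-4 + (-13)²)*6 = 7 + (-4 + 169)*6 = 7 + 165*6 = 7 + 990 = 997)
s*C = -78*997 = -77766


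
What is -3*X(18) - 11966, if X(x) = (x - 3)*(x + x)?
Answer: -13586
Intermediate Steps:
X(x) = 2*x*(-3 + x) (X(x) = (-3 + x)*(2*x) = 2*x*(-3 + x))
-3*X(18) - 11966 = -6*18*(-3 + 18) - 11966 = -6*18*15 - 11966 = -3*540 - 11966 = -1620 - 11966 = -13586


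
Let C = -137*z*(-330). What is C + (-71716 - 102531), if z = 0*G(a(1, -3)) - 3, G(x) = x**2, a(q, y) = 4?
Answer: -309877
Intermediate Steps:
z = -3 (z = 0*4**2 - 3 = 0*16 - 3 = 0 - 3 = -3)
C = -135630 (C = -(-411)*(-330) = -137*990 = -135630)
C + (-71716 - 102531) = -135630 + (-71716 - 102531) = -135630 - 174247 = -309877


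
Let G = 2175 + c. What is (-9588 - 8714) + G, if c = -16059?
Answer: -32186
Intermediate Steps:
G = -13884 (G = 2175 - 16059 = -13884)
(-9588 - 8714) + G = (-9588 - 8714) - 13884 = -18302 - 13884 = -32186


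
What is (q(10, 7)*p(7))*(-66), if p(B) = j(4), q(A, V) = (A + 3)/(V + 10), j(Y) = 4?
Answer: -3432/17 ≈ -201.88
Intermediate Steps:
q(A, V) = (3 + A)/(10 + V)
p(B) = 4
(q(10, 7)*p(7))*(-66) = (((3 + 10)/(10 + 7))*4)*(-66) = ((13/17)*4)*(-66) = (52/17)*(-66) = -3432/17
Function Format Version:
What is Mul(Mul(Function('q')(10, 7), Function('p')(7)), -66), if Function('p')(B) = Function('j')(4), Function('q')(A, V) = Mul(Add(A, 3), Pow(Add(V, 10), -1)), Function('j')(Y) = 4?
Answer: Rational(-3432, 17) ≈ -201.88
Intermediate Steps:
Function('q')(A, V) = Mul(Pow(Add(10, V), -1), Add(3, A)) (Function('q')(A, V) = Mul(Add(3, A), Pow(Add(10, V), -1)) = Mul(Pow(Add(10, V), -1), Add(3, A)))
Function('p')(B) = 4
Mul(Mul(Function('q')(10, 7), Function('p')(7)), -66) = Mul(Mul(Mul(Pow(Add(10, 7), -1), Add(3, 10)), 4), -66) = Mul(Mul(Mul(Pow(17, -1), 13), 4), -66) = Mul(Mul(Mul(Rational(1, 17), 13), 4), -66) = Mul(Mul(Rational(13, 17), 4), -66) = Mul(Rational(52, 17), -66) = Rational(-3432, 17)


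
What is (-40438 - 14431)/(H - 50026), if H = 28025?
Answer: 54869/22001 ≈ 2.4939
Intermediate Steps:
(-40438 - 14431)/(H - 50026) = (-40438 - 14431)/(28025 - 50026) = -54869/(-22001) = -54869*(-1/22001) = 54869/22001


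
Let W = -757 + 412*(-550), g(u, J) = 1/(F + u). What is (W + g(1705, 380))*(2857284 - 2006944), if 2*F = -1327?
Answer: -402707953423860/2083 ≈ -1.9333e+11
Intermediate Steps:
F = -1327/2 (F = (½)*(-1327) = -1327/2 ≈ -663.50)
g(u, J) = 1/(-1327/2 + u)
W = -227357 (W = -757 - 226600 = -227357)
(W + g(1705, 380))*(2857284 - 2006944) = (-227357 + 2/(-1327 + 2*1705))*(2857284 - 2006944) = (-227357 + 2/(-1327 + 3410))*850340 = (-227357 + 2/2083)*850340 = -473584629/2083*850340 = -402707953423860/2083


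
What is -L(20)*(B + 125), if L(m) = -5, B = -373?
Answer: -1240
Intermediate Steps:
-L(20)*(B + 125) = -(-5)*(-373 + 125) = -(-5)*(-248) = -1*1240 = -1240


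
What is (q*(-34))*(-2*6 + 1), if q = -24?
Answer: -8976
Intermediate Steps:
(q*(-34))*(-2*6 + 1) = (-24*(-34))*(-2*6 + 1) = 816*(-12 + 1) = 816*(-11) = -8976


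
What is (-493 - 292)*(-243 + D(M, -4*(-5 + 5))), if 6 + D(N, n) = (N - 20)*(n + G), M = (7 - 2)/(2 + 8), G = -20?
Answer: -110685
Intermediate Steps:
M = ½ (M = 5/10 = 5*(⅒) = ½ ≈ 0.50000)
D(N, n) = -6 + (-20 + N)*(-20 + n) (D(N, n) = -6 + (N - 20)*(n - 20) = -6 + (-20 + N)*(-20 + n))
(-493 - 292)*(-243 + D(M, -4*(-5 + 5))) = (-493 - 292)*(-243 + (394 - 20*½ - (-80)*(-5 + 5) + (-4*(-5 + 5))/2)) = -785*(-243 + (394 - 10 - (-80)*0 + (-4*0)/2)) = -785*(-243 + (394 - 10 - 20*0 + (½)*0)) = -785*(-243 + (394 - 10 + 0 + 0)) = -785*(-243 + 384) = -785*141 = -110685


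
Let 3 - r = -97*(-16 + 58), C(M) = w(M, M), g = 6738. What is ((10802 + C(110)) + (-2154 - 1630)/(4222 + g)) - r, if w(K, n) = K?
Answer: 9363477/1370 ≈ 6834.7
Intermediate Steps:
C(M) = M
r = 4077 (r = 3 - (-97)*(-16 + 58) = 3 - (-97)*42 = 3 - 1*(-4074) = 3 + 4074 = 4077)
((10802 + C(110)) + (-2154 - 1630)/(4222 + g)) - r = ((10802 + 110) + (-2154 - 1630)/(4222 + 6738)) - 1*4077 = (10912 - 3784/10960) - 4077 = (10912 - 3784*1/10960) - 4077 = (10912 - 473/1370) - 4077 = 14948967/1370 - 4077 = 9363477/1370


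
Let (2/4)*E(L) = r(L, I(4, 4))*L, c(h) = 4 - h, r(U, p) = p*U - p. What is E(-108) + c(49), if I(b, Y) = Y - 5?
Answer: -23589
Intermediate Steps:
I(b, Y) = -5 + Y
r(U, p) = -p + U*p (r(U, p) = U*p - p = -p + U*p)
E(L) = 2*L*(1 - L) (E(L) = 2*(((-5 + 4)*(-1 + L))*L) = 2*((-(-1 + L))*L) = 2*((1 - L)*L) = 2*(L*(1 - L)) = 2*L*(1 - L))
E(-108) + c(49) = 2*(-108)*(1 - 1*(-108)) + (4 - 1*49) = 2*(-108)*(1 + 108) + (4 - 49) = 2*(-108)*109 - 45 = -23544 - 45 = -23589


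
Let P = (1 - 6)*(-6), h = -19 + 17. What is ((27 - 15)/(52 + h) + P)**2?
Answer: 571536/625 ≈ 914.46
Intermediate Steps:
h = -2
P = 30 (P = -5*(-6) = 30)
((27 - 15)/(52 + h) + P)**2 = ((27 - 15)/(52 - 2) + 30)**2 = (12/50 + 30)**2 = (12*(1/50) + 30)**2 = (6/25 + 30)**2 = (756/25)**2 = 571536/625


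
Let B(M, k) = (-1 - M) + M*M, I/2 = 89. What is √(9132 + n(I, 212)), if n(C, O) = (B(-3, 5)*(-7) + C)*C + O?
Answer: √27322 ≈ 165.29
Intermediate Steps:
I = 178 (I = 2*89 = 178)
B(M, k) = -1 + M² - M (B(M, k) = (-1 - M) + M² = -1 + M² - M)
n(C, O) = O + C*(-77 + C) (n(C, O) = ((-1 + (-3)² - 1*(-3))*(-7) + C)*C + O = ((-1 + 9 + 3)*(-7) + C)*C + O = (11*(-7) + C)*C + O = (-77 + C)*C + O = C*(-77 + C) + O = O + C*(-77 + C))
√(9132 + n(I, 212)) = √(9132 + (212 + 178² - 77*178)) = √(9132 + (212 + 31684 - 13706)) = √(9132 + 18190) = √27322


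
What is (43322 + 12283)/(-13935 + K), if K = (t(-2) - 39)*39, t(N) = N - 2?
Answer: -18535/5204 ≈ -3.5617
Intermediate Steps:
t(N) = -2 + N
K = -1677 (K = ((-2 - 2) - 39)*39 = (-4 - 39)*39 = -43*39 = -1677)
(43322 + 12283)/(-13935 + K) = (43322 + 12283)/(-13935 - 1677) = 55605/(-15612) = 55605*(-1/15612) = -18535/5204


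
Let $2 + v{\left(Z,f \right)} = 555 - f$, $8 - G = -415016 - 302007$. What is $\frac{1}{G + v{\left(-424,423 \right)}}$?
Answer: $\frac{1}{717161} \approx 1.3944 \cdot 10^{-6}$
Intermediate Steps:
$G = 717031$ ($G = 8 - \left(-415016 - 302007\right) = 8 - -717023 = 8 + 717023 = 717031$)
$v{\left(Z,f \right)} = 553 - f$ ($v{\left(Z,f \right)} = -2 - \left(-555 + f\right) = 553 - f$)
$\frac{1}{G + v{\left(-424,423 \right)}} = \frac{1}{717031 + \left(553 - 423\right)} = \frac{1}{717031 + 130} = \frac{1}{717161}$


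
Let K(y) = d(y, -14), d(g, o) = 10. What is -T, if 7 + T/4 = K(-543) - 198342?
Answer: 793356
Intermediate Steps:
K(y) = 10
T = -793356 (T = -28 + 4*(10 - 198342) = -28 + 4*(-198332) = -28 - 793328 = -793356)
-T = -1*(-793356) = 793356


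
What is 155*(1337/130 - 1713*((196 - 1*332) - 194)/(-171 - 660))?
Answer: -747892081/7202 ≈ -1.0385e+5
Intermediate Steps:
155*(1337/130 - 1713*((196 - 1*332) - 194)/(-171 - 660)) = 155*(1337*(1/130) - 1713/((-831/((196 - 332) - 194)))) = 155*(1337/130 - 1713/((-831/(-136 - 194)))) = 155*(1337/130 - 1713/((-831/(-330)))) = 155*(1337/130 - 1713/((-831*(-1/330)))) = 155*(1337/130 - 1713/277/110) = 155*(1337/130 - 1713*110/277) = 155*(1337/130 - 188430/277) = 155*(-24125551/36010) = -747892081/7202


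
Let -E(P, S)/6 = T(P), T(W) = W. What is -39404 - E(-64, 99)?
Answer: -39788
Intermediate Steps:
E(P, S) = -6*P
-39404 - E(-64, 99) = -39404 - (-6)*(-64) = -39404 - 1*384 = -39404 - 384 = -39788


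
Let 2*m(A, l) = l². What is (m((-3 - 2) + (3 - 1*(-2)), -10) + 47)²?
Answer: 9409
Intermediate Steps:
m(A, l) = l²/2
(m((-3 - 2) + (3 - 1*(-2)), -10) + 47)² = ((½)*(-10)² + 47)² = ((½)*100 + 47)² = (50 + 47)² = 97² = 9409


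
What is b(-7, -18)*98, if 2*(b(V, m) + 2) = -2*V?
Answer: 490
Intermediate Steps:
b(V, m) = -2 - V (b(V, m) = -2 + (-2*V)/2 = -2 - V)
b(-7, -18)*98 = (-2 - 1*(-7))*98 = (-2 + 7)*98 = 5*98 = 490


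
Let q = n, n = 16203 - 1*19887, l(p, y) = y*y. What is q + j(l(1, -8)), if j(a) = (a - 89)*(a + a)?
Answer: -6884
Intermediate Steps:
l(p, y) = y²
j(a) = 2*a*(-89 + a) (j(a) = (-89 + a)*(2*a) = 2*a*(-89 + a))
n = -3684 (n = 16203 - 19887 = -3684)
q = -3684
q + j(l(1, -8)) = -3684 + 2*(-8)²*(-89 + (-8)²) = -3684 + 2*64*(-89 + 64) = -3684 + 2*64*(-25) = -3684 - 3200 = -6884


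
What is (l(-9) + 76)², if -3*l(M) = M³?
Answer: 101761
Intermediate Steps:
l(M) = -M³/3
(l(-9) + 76)² = (-⅓*(-9)³ + 76)² = (-⅓*(-729) + 76)² = (243 + 76)² = 319² = 101761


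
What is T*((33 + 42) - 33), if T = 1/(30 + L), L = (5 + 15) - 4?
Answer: 21/23 ≈ 0.91304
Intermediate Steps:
L = 16 (L = 20 - 4 = 16)
T = 1/46 (T = 1/(30 + 16) = 1/46 ≈ 0.021739)
T*((33 + 42) - 33) = ((33 + 42) - 33)/46 = (75 - 33)/46 = (1/46)*42 = 21/23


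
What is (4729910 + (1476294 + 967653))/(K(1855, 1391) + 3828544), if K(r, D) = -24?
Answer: 7173857/3828520 ≈ 1.8738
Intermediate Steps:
(4729910 + (1476294 + 967653))/(K(1855, 1391) + 3828544) = (4729910 + (1476294 + 967653))/(-24 + 3828544) = (4729910 + 2443947)/3828520 = 7173857*(1/3828520) = 7173857/3828520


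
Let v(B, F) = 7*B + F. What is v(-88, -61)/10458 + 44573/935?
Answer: 465511439/9778230 ≈ 47.607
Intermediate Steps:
v(B, F) = F + 7*B
v(-88, -61)/10458 + 44573/935 = (-61 + 7*(-88))/10458 + 44573/935 = (-61 - 616)*(1/10458) + 44573*(1/935) = -677*1/10458 + 44573/935 = -677/10458 + 44573/935 = 465511439/9778230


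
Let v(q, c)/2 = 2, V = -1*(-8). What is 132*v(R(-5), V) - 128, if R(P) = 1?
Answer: 400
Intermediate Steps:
V = 8
v(q, c) = 4 (v(q, c) = 2*2 = 4)
132*v(R(-5), V) - 128 = 132*4 - 128 = 528 - 128 = 400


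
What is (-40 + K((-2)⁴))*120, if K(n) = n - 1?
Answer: -3000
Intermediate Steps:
K(n) = -1 + n
(-40 + K((-2)⁴))*120 = (-40 + (-1 + (-2)⁴))*120 = (-40 + (-1 + 16))*120 = (-40 + 15)*120 = -25*120 = -3000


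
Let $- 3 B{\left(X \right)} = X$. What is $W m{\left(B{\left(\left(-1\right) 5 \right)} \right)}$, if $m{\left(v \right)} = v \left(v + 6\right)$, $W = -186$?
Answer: $- \frac{7130}{3} \approx -2376.7$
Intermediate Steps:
$B{\left(X \right)} = - \frac{X}{3}$
$m{\left(v \right)} = v \left(6 + v\right)$
$W m{\left(B{\left(\left(-1\right) 5 \right)} \right)} = - 186 - \frac{\left(-1\right) 5}{3} \left(6 - \frac{\left(-1\right) 5}{3}\right) = - 186 \left(- \frac{1}{3}\right) \left(-5\right) \left(6 - - \frac{5}{3}\right) = - 186 \frac{5 \left(6 + \frac{5}{3}\right)}{3} = - 186 \cdot \frac{5}{3} \cdot \frac{23}{3} = \left(-186\right) \frac{115}{9} = - \frac{7130}{3}$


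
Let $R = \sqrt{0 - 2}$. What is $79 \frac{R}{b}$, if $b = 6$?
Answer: $\frac{79 i \sqrt{2}}{6} \approx 18.62 i$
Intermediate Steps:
$R = i \sqrt{2}$ ($R = \sqrt{-2} = i \sqrt{2} \approx 1.4142 i$)
$79 \frac{R}{b} = 79 \frac{i \sqrt{2}}{6} = \frac{79 i \sqrt{2}}{6}$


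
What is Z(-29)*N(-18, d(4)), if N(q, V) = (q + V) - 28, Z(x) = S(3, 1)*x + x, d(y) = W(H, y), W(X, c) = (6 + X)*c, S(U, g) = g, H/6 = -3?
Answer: 5452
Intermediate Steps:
H = -18 (H = 6*(-3) = -18)
W(X, c) = c*(6 + X)
d(y) = -12*y (d(y) = y*(6 - 18) = y*(-12) = -12*y)
Z(x) = 2*x (Z(x) = 1*x + x = x + x = 2*x)
N(q, V) = -28 + V + q (N(q, V) = (V + q) - 28 = -28 + V + q)
Z(-29)*N(-18, d(4)) = (2*(-29))*(-28 - 12*4 - 18) = -58*(-28 - 48 - 18) = -58*(-94) = 5452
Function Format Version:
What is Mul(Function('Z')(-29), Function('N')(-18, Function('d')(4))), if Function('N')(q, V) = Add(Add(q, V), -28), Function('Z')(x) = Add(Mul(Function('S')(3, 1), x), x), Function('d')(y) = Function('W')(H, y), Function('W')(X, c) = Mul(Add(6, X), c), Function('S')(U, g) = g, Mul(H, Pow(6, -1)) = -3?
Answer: 5452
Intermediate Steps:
H = -18 (H = Mul(6, -3) = -18)
Function('W')(X, c) = Mul(c, Add(6, X))
Function('d')(y) = Mul(-12, y) (Function('d')(y) = Mul(y, Add(6, -18)) = Mul(y, -12) = Mul(-12, y))
Function('Z')(x) = Mul(2, x) (Function('Z')(x) = Add(Mul(1, x), x) = Add(x, x) = Mul(2, x))
Function('N')(q, V) = Add(-28, V, q) (Function('N')(q, V) = Add(Add(V, q), -28) = Add(-28, V, q))
Mul(Function('Z')(-29), Function('N')(-18, Function('d')(4))) = Mul(Mul(2, -29), Add(-28, Mul(-12, 4), -18)) = Mul(-58, Add(-28, -48, -18)) = Mul(-58, -94) = 5452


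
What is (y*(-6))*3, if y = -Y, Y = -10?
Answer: -180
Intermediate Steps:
y = 10 (y = -1*(-10) = 10)
(y*(-6))*3 = (10*(-6))*3 = -60*3 = -180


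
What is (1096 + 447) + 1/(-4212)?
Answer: 6499115/4212 ≈ 1543.0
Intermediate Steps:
(1096 + 447) + 1/(-4212) = 1543 - 1/4212 = 6499115/4212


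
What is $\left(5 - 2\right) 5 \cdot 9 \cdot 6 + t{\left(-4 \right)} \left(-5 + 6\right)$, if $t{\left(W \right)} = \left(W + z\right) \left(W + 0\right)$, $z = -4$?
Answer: $842$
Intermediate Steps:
$t{\left(W \right)} = W \left(-4 + W\right)$ ($t{\left(W \right)} = \left(W - 4\right) \left(W + 0\right) = \left(-4 + W\right) W = W \left(-4 + W\right)$)
$\left(5 - 2\right) 5 \cdot 9 \cdot 6 + t{\left(-4 \right)} \left(-5 + 6\right) = \left(5 - 2\right) 5 \cdot 9 \cdot 6 + - 4 \left(-4 - 4\right) \left(-5 + 6\right) = 3 \cdot 5 \cdot 9 \cdot 6 + \left(-4\right) \left(-8\right) 1 = 15 \cdot 9 \cdot 6 + 32 \cdot 1 = 135 \cdot 6 + 32 = 810 + 32 = 842$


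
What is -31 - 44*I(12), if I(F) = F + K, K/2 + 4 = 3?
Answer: -471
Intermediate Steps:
K = -2 (K = -8 + 2*3 = -8 + 6 = -2)
I(F) = -2 + F (I(F) = F - 2 = -2 + F)
-31 - 44*I(12) = -31 - 44*(-2 + 12) = -31 - 44*10 = -31 - 440 = -471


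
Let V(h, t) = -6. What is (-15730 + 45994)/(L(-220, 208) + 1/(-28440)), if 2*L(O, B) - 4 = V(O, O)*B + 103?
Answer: -860708160/16225021 ≈ -53.048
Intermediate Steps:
L(O, B) = 107/2 - 3*B (L(O, B) = 2 + (-6*B + 103)/2 = 2 + (103 - 6*B)/2 = 2 + (103/2 - 3*B) = 107/2 - 3*B)
(-15730 + 45994)/(L(-220, 208) + 1/(-28440)) = (-15730 + 45994)/((107/2 - 3*208) + 1/(-28440)) = 30264/((107/2 - 624) - 1/28440) = 30264/(-1141/2 - 1/28440) = 30264/(-16225021/28440) = 30264*(-28440/16225021) = -860708160/16225021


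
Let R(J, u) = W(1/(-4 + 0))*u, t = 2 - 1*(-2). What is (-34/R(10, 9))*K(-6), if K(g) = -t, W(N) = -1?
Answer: -136/9 ≈ -15.111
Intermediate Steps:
t = 4 (t = 2 + 2 = 4)
R(J, u) = -u
K(g) = -4 (K(g) = -1*4 = -4)
(-34/R(10, 9))*K(-6) = -34/((-1*9))*(-4) = -34/(-9)*(-4) = -34*(-⅑)*(-4) = (34/9)*(-4) = -136/9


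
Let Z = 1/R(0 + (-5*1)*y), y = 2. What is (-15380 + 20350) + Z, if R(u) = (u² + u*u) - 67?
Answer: 661011/133 ≈ 4970.0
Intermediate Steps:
R(u) = -67 + 2*u² (R(u) = (u² + u²) - 67 = 2*u² - 67 = -67 + 2*u²)
Z = 1/133 (Z = 1/(-67 + 2*(0 - 5*1*2)²) = 1/(-67 + 2*(0 - 5*2)²) = 1/(-67 + 2*(0 - 10)²) = 1/(-67 + 2*(-10)²) = 1/(-67 + 2*100) = 1/(-67 + 200) = 1/133 ≈ 0.0075188)
(-15380 + 20350) + Z = (-15380 + 20350) + 1/133 = 4970 + 1/133 = 661011/133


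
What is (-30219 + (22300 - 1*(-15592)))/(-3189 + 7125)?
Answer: 7673/3936 ≈ 1.9494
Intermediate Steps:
(-30219 + (22300 - 1*(-15592)))/(-3189 + 7125) = (-30219 + (22300 + 15592))/3936 = (-30219 + 37892)*(1/3936) = 7673*(1/3936) = 7673/3936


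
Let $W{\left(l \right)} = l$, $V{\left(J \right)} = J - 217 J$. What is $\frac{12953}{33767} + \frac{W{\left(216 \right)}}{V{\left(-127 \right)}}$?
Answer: $\frac{1678798}{4288409} \approx 0.39147$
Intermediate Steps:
$V{\left(J \right)} = - 216 J$
$\frac{12953}{33767} + \frac{W{\left(216 \right)}}{V{\left(-127 \right)}} = \frac{12953}{33767} + \frac{216}{\left(-216\right) \left(-127\right)} = 12953 \cdot \frac{1}{33767} + \frac{216}{27432} = \frac{12953}{33767} + 216 \cdot \frac{1}{27432} = \frac{12953}{33767} + \frac{1}{127} = \frac{1678798}{4288409}$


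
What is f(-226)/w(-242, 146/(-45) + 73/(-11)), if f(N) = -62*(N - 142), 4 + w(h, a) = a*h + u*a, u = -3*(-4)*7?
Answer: 5646960/385399 ≈ 14.652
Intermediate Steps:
u = 84 (u = 12*7 = 84)
w(h, a) = -4 + 84*a + a*h (w(h, a) = -4 + (a*h + 84*a) = -4 + (84*a + a*h) = -4 + 84*a + a*h)
f(N) = 8804 - 62*N (f(N) = -62*(-142 + N) = 8804 - 62*N)
f(-226)/w(-242, 146/(-45) + 73/(-11)) = (8804 - 62*(-226))/(-4 + 84*(146/(-45) + 73/(-11)) + (146/(-45) + 73/(-11))*(-242)) = (8804 + 14012)/(-4 + 84*(146*(-1/45) + 73*(-1/11)) + (146*(-1/45) + 73*(-1/11))*(-242)) = 22816/(-4 + 84*(-146/45 - 73/11) + (-146/45 - 73/11)*(-242)) = 22816/(-4 + 84*(-4891/495) - 4891/495*(-242)) = 22816/(-4 - 136948/165 + 107602/45) = 22816/(770798/495) = 22816*(495/770798) = 5646960/385399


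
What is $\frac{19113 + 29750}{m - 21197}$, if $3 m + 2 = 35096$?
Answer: $- \frac{48863}{9499} \approx -5.144$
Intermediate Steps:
$m = 11698$ ($m = - \frac{2}{3} + \frac{1}{3} \cdot 35096 = - \frac{2}{3} + \frac{35096}{3} = 11698$)
$\frac{19113 + 29750}{m - 21197} = \frac{19113 + 29750}{11698 - 21197} = \frac{48863}{-9499} = 48863 \left(- \frac{1}{9499}\right) = - \frac{48863}{9499}$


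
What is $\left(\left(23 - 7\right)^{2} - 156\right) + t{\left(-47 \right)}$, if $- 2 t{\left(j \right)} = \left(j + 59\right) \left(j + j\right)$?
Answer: $664$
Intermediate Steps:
$t{\left(j \right)} = - j \left(59 + j\right)$ ($t{\left(j \right)} = - \frac{\left(j + 59\right) \left(j + j\right)}{2} = - \frac{\left(59 + j\right) 2 j}{2} = - \frac{2 j \left(59 + j\right)}{2} = - j \left(59 + j\right)$)
$\left(\left(23 - 7\right)^{2} - 156\right) + t{\left(-47 \right)} = \left(\left(23 - 7\right)^{2} - 156\right) - - 47 \left(59 - 47\right) = \left(16^{2} - 156\right) - \left(-47\right) 12 = \left(256 - 156\right) + 564 = 100 + 564 = 664$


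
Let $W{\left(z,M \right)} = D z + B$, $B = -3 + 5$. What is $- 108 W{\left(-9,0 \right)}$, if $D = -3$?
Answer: $-3132$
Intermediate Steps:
$B = 2$
$W{\left(z,M \right)} = 2 - 3 z$ ($W{\left(z,M \right)} = - 3 z + 2 = 2 - 3 z$)
$- 108 W{\left(-9,0 \right)} = - 108 \left(2 - -27\right) = - 108 \left(2 + 27\right) = \left(-108\right) 29 = -3132$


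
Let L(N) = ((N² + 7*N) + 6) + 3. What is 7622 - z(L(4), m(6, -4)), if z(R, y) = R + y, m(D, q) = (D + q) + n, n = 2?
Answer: 7565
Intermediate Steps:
L(N) = 9 + N² + 7*N (L(N) = (6 + N² + 7*N) + 3 = 9 + N² + 7*N)
m(D, q) = 2 + D + q (m(D, q) = (D + q) + 2 = 2 + D + q)
7622 - z(L(4), m(6, -4)) = 7622 - ((9 + 4² + 7*4) + (2 + 6 - 4)) = 7622 - ((9 + 16 + 28) + 4) = 7622 - (53 + 4) = 7622 - 1*57 = 7622 - 57 = 7565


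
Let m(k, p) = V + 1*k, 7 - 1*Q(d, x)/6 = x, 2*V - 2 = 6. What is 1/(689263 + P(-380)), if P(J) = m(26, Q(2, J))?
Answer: 1/689293 ≈ 1.4508e-6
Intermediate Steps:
V = 4 (V = 1 + (1/2)*6 = 1 + 3 = 4)
Q(d, x) = 42 - 6*x
m(k, p) = 4 + k (m(k, p) = 4 + 1*k = 4 + k)
P(J) = 30 (P(J) = 4 + 26 = 30)
1/(689263 + P(-380)) = 1/(689263 + 30) = 1/689293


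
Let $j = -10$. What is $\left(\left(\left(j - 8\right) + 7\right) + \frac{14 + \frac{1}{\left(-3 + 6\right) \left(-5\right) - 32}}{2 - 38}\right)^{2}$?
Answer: $\frac{4583881}{35344} \approx 129.69$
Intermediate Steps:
$\left(\left(\left(j - 8\right) + 7\right) + \frac{14 + \frac{1}{\left(-3 + 6\right) \left(-5\right) - 32}}{2 - 38}\right)^{2} = \left(\left(\left(-10 - 8\right) + 7\right) + \frac{14 + \frac{1}{\left(-3 + 6\right) \left(-5\right) - 32}}{2 - 38}\right)^{2} = \left(\left(-18 + 7\right) + \frac{14 + \frac{1}{3 \left(-5\right) - 32}}{-36}\right)^{2} = \left(-11 + \left(14 + \frac{1}{-15 - 32}\right) \left(- \frac{1}{36}\right)\right)^{2} = \left(-11 + \left(14 + \frac{1}{-47}\right) \left(- \frac{1}{36}\right)\right)^{2} = \left(-11 + \left(14 - \frac{1}{47}\right) \left(- \frac{1}{36}\right)\right)^{2} = \left(-11 + \frac{657}{47} \left(- \frac{1}{36}\right)\right)^{2} = \left(-11 - \frac{73}{188}\right)^{2} = \left(- \frac{2141}{188}\right)^{2} = \frac{4583881}{35344}$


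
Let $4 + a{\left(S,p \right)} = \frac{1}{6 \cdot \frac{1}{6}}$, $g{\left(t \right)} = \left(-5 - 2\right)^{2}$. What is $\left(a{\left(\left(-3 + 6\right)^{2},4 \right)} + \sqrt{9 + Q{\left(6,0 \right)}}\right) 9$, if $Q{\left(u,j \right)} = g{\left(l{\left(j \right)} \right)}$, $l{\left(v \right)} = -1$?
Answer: $-27 + 9 \sqrt{58} \approx 41.542$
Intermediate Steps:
$g{\left(t \right)} = 49$ ($g{\left(t \right)} = \left(-7\right)^{2} = 49$)
$Q{\left(u,j \right)} = 49$
$a{\left(S,p \right)} = -3$ ($a{\left(S,p \right)} = -4 + \frac{1}{6 \cdot \frac{1}{6}} = -4 + 1^{-1} = -4 + 1 = -3$)
$\left(a{\left(\left(-3 + 6\right)^{2},4 \right)} + \sqrt{9 + Q{\left(6,0 \right)}}\right) 9 = \left(-3 + \sqrt{9 + 49}\right) 9 = \left(-3 + \sqrt{58}\right) 9 = -27 + 9 \sqrt{58}$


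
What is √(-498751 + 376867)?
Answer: 2*I*√30471 ≈ 349.12*I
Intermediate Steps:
√(-498751 + 376867) = √(-121884) = 2*I*√30471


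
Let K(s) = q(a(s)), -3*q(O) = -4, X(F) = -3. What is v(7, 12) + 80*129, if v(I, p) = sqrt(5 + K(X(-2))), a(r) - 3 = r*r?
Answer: 10320 + sqrt(57)/3 ≈ 10323.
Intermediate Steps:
a(r) = 3 + r**2 (a(r) = 3 + r*r = 3 + r**2)
q(O) = 4/3 (q(O) = -1/3*(-4) = 4/3)
K(s) = 4/3
v(I, p) = sqrt(57)/3 (v(I, p) = sqrt(5 + 4/3) = sqrt(19/3) = sqrt(57)/3)
v(7, 12) + 80*129 = sqrt(57)/3 + 80*129 = sqrt(57)/3 + 10320 = 10320 + sqrt(57)/3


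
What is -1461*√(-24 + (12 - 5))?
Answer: -1461*I*√17 ≈ -6023.9*I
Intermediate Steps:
-1461*√(-24 + (12 - 5)) = -1461*√(-24 + 7) = -1461*I*√17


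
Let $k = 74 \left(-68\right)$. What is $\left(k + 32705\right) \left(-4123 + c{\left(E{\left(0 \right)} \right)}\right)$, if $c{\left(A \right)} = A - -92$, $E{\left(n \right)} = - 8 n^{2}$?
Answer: $-111549863$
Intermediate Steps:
$c{\left(A \right)} = 92 + A$ ($c{\left(A \right)} = A + 92 = 92 + A$)
$k = -5032$
$\left(k + 32705\right) \left(-4123 + c{\left(E{\left(0 \right)} \right)}\right) = \left(-5032 + 32705\right) \left(-4123 + \left(92 - 8 \cdot 0^{2}\right)\right) = 27673 \left(-4123 + \left(92 - 0\right)\right) = 27673 \left(-4123 + \left(92 + 0\right)\right) = 27673 \left(-4123 + 92\right) = 27673 \left(-4031\right) = -111549863$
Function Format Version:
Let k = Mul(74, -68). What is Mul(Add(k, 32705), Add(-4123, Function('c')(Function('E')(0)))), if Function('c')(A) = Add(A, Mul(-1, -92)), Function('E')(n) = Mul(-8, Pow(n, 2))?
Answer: -111549863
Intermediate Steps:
Function('c')(A) = Add(92, A) (Function('c')(A) = Add(A, 92) = Add(92, A))
k = -5032
Mul(Add(k, 32705), Add(-4123, Function('c')(Function('E')(0)))) = Mul(Add(-5032, 32705), Add(-4123, Add(92, Mul(-8, Pow(0, 2))))) = Mul(27673, Add(-4123, Add(92, Mul(-8, 0)))) = Mul(27673, Add(-4123, Add(92, 0))) = Mul(27673, Add(-4123, 92)) = Mul(27673, -4031) = -111549863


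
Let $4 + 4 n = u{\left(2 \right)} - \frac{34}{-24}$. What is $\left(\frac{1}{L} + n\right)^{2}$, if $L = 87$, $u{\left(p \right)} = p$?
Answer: $\frac{34969}{1937664} \approx 0.018047$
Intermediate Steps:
$n = - \frac{7}{48}$ ($n = -1 + \frac{2 - \frac{34}{-24}}{4} = -1 + \frac{2 - 34 \left(- \frac{1}{24}\right)}{4} = -1 + \frac{2 - - \frac{17}{12}}{4} = -1 + \frac{2 + \frac{17}{12}}{4} = -1 + \frac{1}{4} \cdot \frac{41}{12} = -1 + \frac{41}{48} = - \frac{7}{48} \approx -0.14583$)
$\left(\frac{1}{L} + n\right)^{2} = \left(\frac{1}{87} - \frac{7}{48}\right)^{2} = \left(- \frac{187}{1392}\right)^{2} = \frac{34969}{1937664}$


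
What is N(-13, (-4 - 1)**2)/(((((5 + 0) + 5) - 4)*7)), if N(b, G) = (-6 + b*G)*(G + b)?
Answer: -662/7 ≈ -94.571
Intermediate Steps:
N(b, G) = (-6 + G*b)*(G + b)
N(-13, (-4 - 1)**2)/(((((5 + 0) + 5) - 4)*7)) = (-6*(-4 - 1)**2 - 6*(-13) + (-4 - 1)**2*(-13)**2 - 13*(-4 - 1)**4)/(((((5 + 0) + 5) - 4)*7)) = (-6*(-5)**2 + 78 + (-5)**2*169 - 13*((-5)**2)**2)/((((5 + 5) - 4)*7)) = (-6*25 + 78 + 25*169 - 13*25**2)/(((10 - 4)*7)) = (-150 + 78 + 4225 - 13*625)/((6*7)) = (-150 + 78 + 4225 - 8125)/42 = (1/42)*(-3972) = -662/7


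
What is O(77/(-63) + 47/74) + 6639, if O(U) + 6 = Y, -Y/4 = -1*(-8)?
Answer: 6601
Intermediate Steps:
Y = -32 (Y = -(-4)*(-8) = -4*8 = -32)
O(U) = -38 (O(U) = -6 - 32 = -38)
O(77/(-63) + 47/74) + 6639 = -38 + 6639 = 6601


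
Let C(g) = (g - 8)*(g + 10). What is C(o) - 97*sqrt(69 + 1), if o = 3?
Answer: -65 - 97*sqrt(70) ≈ -876.56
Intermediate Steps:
C(g) = (-8 + g)*(10 + g)
C(o) - 97*sqrt(69 + 1) = (-80 + 3**2 + 2*3) - 97*sqrt(69 + 1) = (-80 + 9 + 6) - 97*sqrt(70) = -65 - 97*sqrt(70)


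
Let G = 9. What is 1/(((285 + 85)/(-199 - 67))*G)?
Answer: -133/1665 ≈ -0.079880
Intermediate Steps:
1/(((285 + 85)/(-199 - 67))*G) = 1/(((285 + 85)/(-199 - 67))*9) = 1/((370/(-266))*9) = 1/((370*(-1/266))*9) = 1/(-185/133*9) = 1/(-1665/133) = -133/1665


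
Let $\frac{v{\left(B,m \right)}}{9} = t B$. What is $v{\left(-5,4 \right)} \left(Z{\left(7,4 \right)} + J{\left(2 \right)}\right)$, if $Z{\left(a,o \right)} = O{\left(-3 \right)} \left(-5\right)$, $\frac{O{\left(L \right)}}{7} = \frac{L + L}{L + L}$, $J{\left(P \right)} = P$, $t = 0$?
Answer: $0$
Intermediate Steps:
$O{\left(L \right)} = 7$ ($O{\left(L \right)} = 7 \frac{L + L}{L + L} = 7 \frac{2 L}{2 L} = 7 \cdot 2 L \frac{1}{2 L} = 7 \cdot 1 = 7$)
$v{\left(B,m \right)} = 0$ ($v{\left(B,m \right)} = 9 \cdot 0 B = 9 \cdot 0 = 0$)
$Z{\left(a,o \right)} = -35$ ($Z{\left(a,o \right)} = 7 \left(-5\right) = -35$)
$v{\left(-5,4 \right)} \left(Z{\left(7,4 \right)} + J{\left(2 \right)}\right) = 0 \left(-35 + 2\right) = 0 \left(-33\right) = 0$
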